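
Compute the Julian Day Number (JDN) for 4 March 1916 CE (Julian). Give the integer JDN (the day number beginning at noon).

In the Gregorian calendar the same day is 17 March 1916.
JDN 2299161 is 15 October 1582 CE (Gregorian); the target day is +121779 days from there, so JDN = 2420940.

2420940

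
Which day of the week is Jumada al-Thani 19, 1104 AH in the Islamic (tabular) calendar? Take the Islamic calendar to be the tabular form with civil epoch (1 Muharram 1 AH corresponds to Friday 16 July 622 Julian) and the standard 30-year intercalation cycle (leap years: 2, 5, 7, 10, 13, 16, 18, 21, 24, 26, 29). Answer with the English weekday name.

Equivalently 25 February 1693 Gregorian, JDN 2339472.
2339472 ≡ 2 (mod 7); counting from Monday = 0 gives Wednesday.

Wednesday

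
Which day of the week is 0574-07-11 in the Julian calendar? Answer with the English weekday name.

This is JDN 1930903 (13 July 574 Gregorian).
Since JDN mod 7 = 2 (0 = Monday), the day is Wednesday.

Wednesday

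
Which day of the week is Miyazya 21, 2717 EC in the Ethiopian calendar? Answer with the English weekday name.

In the Gregorian calendar this is 5 May 2725 (JDN 2716470).
2716470 ≡ 1 (mod 7); counting from Monday = 0 gives Tuesday.

Tuesday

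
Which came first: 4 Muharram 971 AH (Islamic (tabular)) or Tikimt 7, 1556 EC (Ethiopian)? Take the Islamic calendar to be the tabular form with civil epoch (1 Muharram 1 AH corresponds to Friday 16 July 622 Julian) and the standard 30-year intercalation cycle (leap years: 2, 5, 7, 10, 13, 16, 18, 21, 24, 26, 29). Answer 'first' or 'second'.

first

The two dates have Julian Day Numbers 2292179 and 2292221 respectively.
Since 2292179 < 2292221, the first date comes first.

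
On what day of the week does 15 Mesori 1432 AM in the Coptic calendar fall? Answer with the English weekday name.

Wednesday

In the Gregorian calendar this is 19 August 1716 (JDN 2348047).
2348047 ≡ 2 (mod 7); counting from Monday = 0 gives Wednesday.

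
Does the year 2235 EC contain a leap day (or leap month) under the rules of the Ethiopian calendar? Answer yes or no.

yes

2235 mod 4 = 3; in the Ethiopian calendar a year is leap when year mod 4 = 3, so it is a leap year.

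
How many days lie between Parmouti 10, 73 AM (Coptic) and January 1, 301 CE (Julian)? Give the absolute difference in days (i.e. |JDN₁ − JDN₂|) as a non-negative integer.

First date → JDN 1851547; second date → JDN 1830999.
The interval is |1851547 − 1830999| = 20548 days.

20548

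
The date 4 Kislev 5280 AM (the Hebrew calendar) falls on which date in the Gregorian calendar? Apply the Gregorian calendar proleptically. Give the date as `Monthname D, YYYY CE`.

November 7, 1519 CE

Both dates share Julian Day Number 2276173; in the Gregorian calendar that is 7 November 1519 CE.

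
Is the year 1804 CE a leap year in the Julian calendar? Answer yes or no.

1804 mod 4 = 0, so it is a leap year in the Julian calendar.

yes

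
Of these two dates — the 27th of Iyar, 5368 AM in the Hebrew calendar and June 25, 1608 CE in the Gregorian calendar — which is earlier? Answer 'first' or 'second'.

First date → JDN 2308503; second date → JDN 2308546.
JDN 2308503 < JDN 2308546, so the first date is earlier.

first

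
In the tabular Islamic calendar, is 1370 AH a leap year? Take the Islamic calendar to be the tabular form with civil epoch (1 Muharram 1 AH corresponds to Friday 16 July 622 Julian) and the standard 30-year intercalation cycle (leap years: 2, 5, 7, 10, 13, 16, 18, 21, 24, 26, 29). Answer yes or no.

no

Year 1370 AH is year 20 of its 30-year cycle; leap positions are 2, 5, 7, 10, 13, 16, 18, 21, 24, 26, 29, so it is a common year (354 days).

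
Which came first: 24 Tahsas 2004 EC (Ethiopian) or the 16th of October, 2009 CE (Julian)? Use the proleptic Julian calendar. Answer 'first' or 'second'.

second

Converting both to JDN: 2455930 vs 2455134; the smaller is the second.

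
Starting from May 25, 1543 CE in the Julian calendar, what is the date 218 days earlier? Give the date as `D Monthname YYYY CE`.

19 October 1542 CE

Counting 218 days back from JDN 2284783 reaches JDN 2284565, which is 19 October 1542 CE.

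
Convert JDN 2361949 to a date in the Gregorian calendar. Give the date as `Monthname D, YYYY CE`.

JDN 2451545 is 1 Jan 2000; 2361949 is −89596 days from there.

September 11, 1754 CE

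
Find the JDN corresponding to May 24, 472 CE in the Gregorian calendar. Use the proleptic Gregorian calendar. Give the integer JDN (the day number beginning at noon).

1893599

JDN 2451545 is 1 January 2000 CE (Gregorian); the target day is −557946 days from there, so JDN = 1893599.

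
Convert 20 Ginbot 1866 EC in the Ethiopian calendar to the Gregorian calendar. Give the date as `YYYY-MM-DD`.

1874-05-27

Julian Day Number of the source date = 2405671.
Converting JDN 2405671 to the Gregorian calendar gives 27 May 1874 CE.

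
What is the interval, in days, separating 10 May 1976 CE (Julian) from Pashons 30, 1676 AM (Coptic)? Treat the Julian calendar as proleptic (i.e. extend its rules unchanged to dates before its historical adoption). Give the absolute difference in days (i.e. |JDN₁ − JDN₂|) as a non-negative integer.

5829

JDN of the first date = 2442922.
JDN of the second date = 2437093.
|2437093 − 2442922| = 5829.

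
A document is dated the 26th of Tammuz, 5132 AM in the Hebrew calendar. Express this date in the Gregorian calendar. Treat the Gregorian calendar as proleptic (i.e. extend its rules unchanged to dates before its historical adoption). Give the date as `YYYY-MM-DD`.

Both dates share Julian Day Number 2222360; in the Gregorian calendar that is 6 July 1372 CE.

1372-07-06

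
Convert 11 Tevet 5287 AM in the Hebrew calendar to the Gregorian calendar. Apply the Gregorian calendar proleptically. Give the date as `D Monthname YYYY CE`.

Both dates share Julian Day Number 2278778; in the Gregorian calendar that is 25 December 1526 CE.

25 December 1526 CE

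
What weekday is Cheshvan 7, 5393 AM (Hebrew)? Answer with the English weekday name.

Equivalently 22 October 1632 Gregorian, JDN 2317431.
JDN 2317431 mod 7 = 4, and JDN 0 was a Monday, so this is a Friday.

Friday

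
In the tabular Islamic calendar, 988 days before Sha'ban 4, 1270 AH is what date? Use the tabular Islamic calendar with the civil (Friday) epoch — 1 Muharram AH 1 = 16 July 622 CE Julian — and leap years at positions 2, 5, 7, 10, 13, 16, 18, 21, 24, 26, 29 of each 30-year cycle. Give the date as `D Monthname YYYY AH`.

JDN of Sha'ban 4, 1270 AH = 2398341.
2398341 − 988 = 2397353.
JDN 2397353 in the tabular Islamic calendar is 20 Shawwal 1267 AH.

20 Shawwal 1267 AH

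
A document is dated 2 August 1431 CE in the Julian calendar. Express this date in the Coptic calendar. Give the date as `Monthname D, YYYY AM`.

The source date corresponds to 11 August 1431 in the proleptic Gregorian calendar (JDN 2243944).
That day falls on 9 Mesori 1147 AM in the Coptic calendar.

Mesori 9, 1147 AM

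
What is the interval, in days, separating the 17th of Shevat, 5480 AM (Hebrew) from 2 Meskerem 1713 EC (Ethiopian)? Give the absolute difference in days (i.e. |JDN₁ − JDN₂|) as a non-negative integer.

JDN of the first date = 2349303.
JDN of the second date = 2349530.
|2349530 − 2349303| = 227.

227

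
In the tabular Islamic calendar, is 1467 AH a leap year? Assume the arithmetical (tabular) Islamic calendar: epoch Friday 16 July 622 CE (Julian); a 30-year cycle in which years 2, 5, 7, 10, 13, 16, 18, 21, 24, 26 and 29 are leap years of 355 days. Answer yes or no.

Year 1467 AH is year 27 of its 30-year cycle; leap positions are 2, 5, 7, 10, 13, 16, 18, 21, 24, 26, 29, so it is a common year (354 days).

no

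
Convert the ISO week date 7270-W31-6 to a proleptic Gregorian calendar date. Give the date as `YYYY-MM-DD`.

7270-08-02

ISO week 1 of 7270 is the week containing the first Thursday of 7270.
Week 31, day 6 (Saturday) lands on 7270-08-02.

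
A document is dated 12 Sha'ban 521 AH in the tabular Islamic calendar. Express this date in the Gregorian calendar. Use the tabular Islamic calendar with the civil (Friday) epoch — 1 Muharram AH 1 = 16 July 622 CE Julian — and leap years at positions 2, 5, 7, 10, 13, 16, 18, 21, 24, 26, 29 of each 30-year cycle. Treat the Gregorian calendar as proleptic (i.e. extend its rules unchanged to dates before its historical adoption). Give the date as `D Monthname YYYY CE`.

30 August 1127 CE

Both dates share Julian Day Number 2132929; in the Gregorian calendar that is 30 August 1127 CE.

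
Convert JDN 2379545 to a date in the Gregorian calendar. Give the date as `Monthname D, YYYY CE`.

November 15, 1802 CE

JDN 2451545 is 1 Jan 2000; 2379545 is −72000 days from there.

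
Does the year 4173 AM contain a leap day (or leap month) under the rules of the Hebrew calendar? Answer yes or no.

no

Hebrew year 4173 is year 12 of its 19-year Metonic cycle; leap years are at positions 3, 6, 8, 11, 14, 17, 19, so it is a common year (12 months).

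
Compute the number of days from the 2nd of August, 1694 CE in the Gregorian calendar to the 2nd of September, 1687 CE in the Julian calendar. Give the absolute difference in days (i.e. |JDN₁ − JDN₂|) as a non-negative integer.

JDN of the first date = 2339995.
JDN of the second date = 2337479.
|2337479 − 2339995| = 2516.

2516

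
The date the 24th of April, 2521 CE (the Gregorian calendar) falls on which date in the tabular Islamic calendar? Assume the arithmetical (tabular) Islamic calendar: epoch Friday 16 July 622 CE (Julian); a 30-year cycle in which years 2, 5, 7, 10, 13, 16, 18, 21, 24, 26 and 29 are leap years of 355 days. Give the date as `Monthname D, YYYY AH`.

Julian Day Number of the source date = 2641950.
Converting JDN 2641950 to the tabular Islamic calendar gives 15 Muharram 1958 AH.

Muharram 15, 1958 AH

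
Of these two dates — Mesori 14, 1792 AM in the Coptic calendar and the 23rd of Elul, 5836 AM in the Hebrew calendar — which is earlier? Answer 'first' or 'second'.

First date → JDN 2479536; second date → JDN 2479568.
JDN 2479536 < JDN 2479568, so the first date is earlier.

first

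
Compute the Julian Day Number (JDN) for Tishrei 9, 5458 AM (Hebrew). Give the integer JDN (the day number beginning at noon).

2341144

Equivalently 24 September 1697 (Gregorian).
JDN 2451545 is 1 January 2000 CE (Gregorian); the target day is −110401 days from there, so JDN = 2341144.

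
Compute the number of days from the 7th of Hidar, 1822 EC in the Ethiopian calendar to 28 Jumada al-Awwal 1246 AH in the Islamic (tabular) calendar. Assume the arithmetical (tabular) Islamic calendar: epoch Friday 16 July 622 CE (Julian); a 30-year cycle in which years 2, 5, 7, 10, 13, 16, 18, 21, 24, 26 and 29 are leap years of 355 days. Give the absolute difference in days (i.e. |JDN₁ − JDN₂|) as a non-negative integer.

364

JDN of the first date = 2389407.
JDN of the second date = 2389771.
|2389771 − 2389407| = 364.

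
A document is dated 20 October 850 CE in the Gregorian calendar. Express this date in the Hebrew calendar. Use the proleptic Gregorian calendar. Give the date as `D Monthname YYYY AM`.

Julian Day Number of the source date = 2031809.
Converting JDN 2031809 to the Hebrew calendar gives 6 Cheshvan 4611 AM.

6 Cheshvan 4611 AM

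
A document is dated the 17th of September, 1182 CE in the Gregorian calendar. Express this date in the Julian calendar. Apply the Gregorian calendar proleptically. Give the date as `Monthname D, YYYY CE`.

September 10, 1182 CE

At this point the Julian calendar is 7 days behind the Gregorian.
17 September 1182 Gregorian − 7 days → 10 September 1182 Julian.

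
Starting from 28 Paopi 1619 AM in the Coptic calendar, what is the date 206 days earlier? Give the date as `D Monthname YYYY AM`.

The starting date is JDN 2416061; 2416061 − 206 = 2415855.
JDN 2415855 corresponds to 7 Parmouti 1618 AM.

7 Parmouti 1618 AM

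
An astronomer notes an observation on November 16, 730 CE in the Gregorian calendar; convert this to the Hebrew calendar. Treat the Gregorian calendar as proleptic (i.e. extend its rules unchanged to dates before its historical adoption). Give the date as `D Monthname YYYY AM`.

26 Cheshvan 4491 AM

Both dates share Julian Day Number 1988006; in the Hebrew calendar that is 26 Cheshvan 4491 AM.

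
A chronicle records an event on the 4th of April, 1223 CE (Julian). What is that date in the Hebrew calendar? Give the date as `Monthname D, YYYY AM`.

The source date corresponds to 11 April 1223 in the proleptic Gregorian calendar (JDN 2167852).
That day falls on 2 Iyar 4983 AM in the Hebrew calendar.

Iyar 2, 4983 AM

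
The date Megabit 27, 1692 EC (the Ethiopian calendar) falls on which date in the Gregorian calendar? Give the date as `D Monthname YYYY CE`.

3 April 1700 CE

Julian Day Number of the source date = 2342065.
Converting JDN 2342065 to the Gregorian calendar gives 3 April 1700 CE.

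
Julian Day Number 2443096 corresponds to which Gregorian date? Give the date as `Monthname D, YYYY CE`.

November 13, 1976 CE

Counting from JDN 2299161 = 15 Oct 1582 gives an offset of 143935 days.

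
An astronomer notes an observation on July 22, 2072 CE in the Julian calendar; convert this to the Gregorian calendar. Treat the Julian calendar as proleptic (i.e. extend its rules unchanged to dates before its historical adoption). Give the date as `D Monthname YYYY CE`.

4 August 2072 CE

The Julian–Gregorian offset here is 13 days (Julian trailing).
22 July 2072 Julian + 13 days → 4 August 2072 Gregorian.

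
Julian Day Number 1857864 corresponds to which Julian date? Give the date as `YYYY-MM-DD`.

The proleptic Gregorian equivalent of JDN 1857864 is 23 July 374.
In the Julian calendar that day is 0374-07-22.

0374-07-22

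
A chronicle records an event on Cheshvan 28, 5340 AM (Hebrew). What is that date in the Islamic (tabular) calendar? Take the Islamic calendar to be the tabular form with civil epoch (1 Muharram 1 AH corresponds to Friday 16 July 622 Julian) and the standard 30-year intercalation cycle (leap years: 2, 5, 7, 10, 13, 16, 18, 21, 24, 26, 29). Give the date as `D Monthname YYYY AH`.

Both dates share Julian Day Number 2298108; in the tabular Islamic calendar that is 27 Ramadan 987 AH.

27 Ramadan 987 AH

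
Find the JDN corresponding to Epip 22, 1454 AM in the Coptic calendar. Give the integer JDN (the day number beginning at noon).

2356059

In the Gregorian calendar the same day is 27 July 1738.
JDN 2400001 is 17 November 1858 CE (Gregorian), MJD 0; the target day is −43942 days from there, so JDN = 2356059.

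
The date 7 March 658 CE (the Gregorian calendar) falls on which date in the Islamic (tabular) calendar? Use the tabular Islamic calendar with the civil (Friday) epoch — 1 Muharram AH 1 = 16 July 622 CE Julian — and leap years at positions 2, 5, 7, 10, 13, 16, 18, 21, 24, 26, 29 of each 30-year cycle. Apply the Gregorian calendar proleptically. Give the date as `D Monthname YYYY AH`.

Both dates share Julian Day Number 1961455; in the tabular Islamic calendar that is 23 Ramadan 37 AH.

23 Ramadan 37 AH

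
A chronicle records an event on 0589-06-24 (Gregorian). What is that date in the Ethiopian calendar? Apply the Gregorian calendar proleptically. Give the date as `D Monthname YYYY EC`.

Both dates share Julian Day Number 1936363; in the Ethiopian calendar that is 28 Sene 581 EC.

28 Sene 581 EC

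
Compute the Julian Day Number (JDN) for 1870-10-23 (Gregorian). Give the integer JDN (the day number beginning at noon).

2404359

JDN 2451545 is 1 January 2000 CE (Gregorian); the target day is −47186 days from there, so JDN = 2404359.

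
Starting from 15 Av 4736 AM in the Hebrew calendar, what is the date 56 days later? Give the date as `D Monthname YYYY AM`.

The starting date is JDN 2077737; 2077737 + 56 = 2077793.
JDN 2077793 corresponds to 12 Tishrei 4737 AM.

12 Tishrei 4737 AM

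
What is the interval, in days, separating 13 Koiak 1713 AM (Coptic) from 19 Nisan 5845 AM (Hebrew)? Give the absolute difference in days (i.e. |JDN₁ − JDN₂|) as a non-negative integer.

First date → JDN 2450440; second date → JDN 2482695.
The interval is |2450440 − 2482695| = 32255 days.

32255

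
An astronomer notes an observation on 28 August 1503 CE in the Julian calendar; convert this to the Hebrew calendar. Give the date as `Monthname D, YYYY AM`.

Julian Day Number of the source date = 2270268.
Converting JDN 2270268 to the Hebrew calendar gives 6 Elul 5263 AM.

Elul 6, 5263 AM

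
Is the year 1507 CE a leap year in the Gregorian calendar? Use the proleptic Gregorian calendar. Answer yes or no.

1507 is not divisible by 4, so it is a common year.

no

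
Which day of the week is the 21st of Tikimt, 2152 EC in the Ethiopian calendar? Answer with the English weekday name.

Friday

Equivalently 2 November 2159 Gregorian, JDN 2509924.
Since JDN mod 7 = 4 (0 = Monday), the day is Friday.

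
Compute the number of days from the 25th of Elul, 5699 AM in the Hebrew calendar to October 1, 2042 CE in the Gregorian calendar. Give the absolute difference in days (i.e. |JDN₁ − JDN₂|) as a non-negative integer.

37643

First date → JDN 2429516; second date → JDN 2467159.
The interval is |2429516 − 2467159| = 37643 days.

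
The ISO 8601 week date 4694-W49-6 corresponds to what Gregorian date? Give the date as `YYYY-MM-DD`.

4694-12-08

ISO week 1 of 4694 is the week containing the first Thursday of 4694.
Week 49, day 6 (Saturday) lands on 4694-12-08.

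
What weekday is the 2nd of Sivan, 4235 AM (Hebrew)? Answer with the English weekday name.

Saturday

In the proleptic Gregorian calendar this is 25 May 475 (JDN 1894695).
JDN 1894695 mod 7 = 5, and JDN 0 was a Monday, so this is a Saturday.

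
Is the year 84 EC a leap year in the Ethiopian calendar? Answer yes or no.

84 mod 4 = 0; in the Ethiopian calendar a year is leap when year mod 4 = 3, so it is a common year.

no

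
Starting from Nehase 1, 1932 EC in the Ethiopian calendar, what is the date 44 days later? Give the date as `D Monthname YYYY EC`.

JDN of Nehase 1, 1932 EC = 2429849.
2429849 + 44 = 2429893.
JDN 2429893 in the Ethiopian calendar is 10 Meskerem 1933 EC.

10 Meskerem 1933 EC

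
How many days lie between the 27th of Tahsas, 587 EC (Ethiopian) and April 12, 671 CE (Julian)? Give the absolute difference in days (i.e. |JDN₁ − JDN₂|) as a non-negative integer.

27869

JDN of the first date = 1938373.
JDN of the second date = 1966242.
|1966242 − 1938373| = 27869.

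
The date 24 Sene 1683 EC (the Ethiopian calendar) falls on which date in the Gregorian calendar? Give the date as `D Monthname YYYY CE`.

28 June 1691 CE

Julian Day Number of the source date = 2338864.
Converting JDN 2338864 to the Gregorian calendar gives 28 June 1691 CE.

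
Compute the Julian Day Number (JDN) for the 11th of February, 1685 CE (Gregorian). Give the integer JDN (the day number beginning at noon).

JDN 2400001 is 17 November 1858 CE (Gregorian), MJD 0; the target day is −63465 days from there, so JDN = 2336536.

2336536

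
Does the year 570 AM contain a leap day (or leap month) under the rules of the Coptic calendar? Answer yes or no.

no

570 mod 4 = 2; in the Coptic calendar a year is leap when year mod 4 = 3, so it is a common year.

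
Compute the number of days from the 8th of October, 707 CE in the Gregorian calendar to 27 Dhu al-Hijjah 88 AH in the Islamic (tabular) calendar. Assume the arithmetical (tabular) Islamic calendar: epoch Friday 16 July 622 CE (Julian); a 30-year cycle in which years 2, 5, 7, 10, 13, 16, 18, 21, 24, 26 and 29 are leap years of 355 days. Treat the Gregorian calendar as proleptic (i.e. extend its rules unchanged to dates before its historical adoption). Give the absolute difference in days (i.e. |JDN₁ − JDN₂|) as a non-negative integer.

55

First date → JDN 1979566; second date → JDN 1979621.
The interval is |1979566 − 1979621| = 55 days.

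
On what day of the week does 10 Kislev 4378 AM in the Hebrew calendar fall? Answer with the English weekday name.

This is JDN 1946734 (16 November 617 Gregorian).
JDN 1946734 mod 7 = 6, and JDN 0 was a Monday, so this is a Sunday.

Sunday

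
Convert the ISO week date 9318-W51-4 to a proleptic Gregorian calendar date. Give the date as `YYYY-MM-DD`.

ISO week 1 of 9318 is the week containing the first Thursday of 9318.
Week 51, day 4 (Thursday) lands on 9318-12-22.

9318-12-22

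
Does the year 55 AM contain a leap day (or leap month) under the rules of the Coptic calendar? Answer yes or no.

yes

55 mod 4 = 3; in the Coptic calendar a year is leap when year mod 4 = 3, so it is a leap year.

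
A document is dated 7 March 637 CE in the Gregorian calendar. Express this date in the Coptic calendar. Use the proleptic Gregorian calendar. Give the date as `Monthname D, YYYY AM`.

Julian Day Number of the source date = 1953785.
Converting JDN 1953785 to the Coptic calendar gives 8 Paremhat 353 AM.

Paremhat 8, 353 AM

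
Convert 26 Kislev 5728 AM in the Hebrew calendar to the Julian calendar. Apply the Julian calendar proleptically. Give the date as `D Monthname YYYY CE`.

15 December 1967 CE

Julian Day Number of the source date = 2439853.
Converting JDN 2439853 to the Julian calendar gives 15 December 1967 CE.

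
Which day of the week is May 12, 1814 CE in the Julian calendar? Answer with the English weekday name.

In the Gregorian calendar this is 24 May 1814 (JDN 2383753).
JDN 2383753 mod 7 = 1, and JDN 0 was a Monday, so this is a Tuesday.

Tuesday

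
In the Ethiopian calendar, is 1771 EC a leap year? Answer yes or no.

1771 mod 4 = 3; in the Ethiopian calendar a year is leap when year mod 4 = 3, so it is a leap year.

yes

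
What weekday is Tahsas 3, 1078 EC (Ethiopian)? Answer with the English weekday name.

Equivalently 5 December 1085 Gregorian, JDN 2117687.
JDN 2117687 mod 7 = 5, and JDN 0 was a Monday, so this is a Saturday.

Saturday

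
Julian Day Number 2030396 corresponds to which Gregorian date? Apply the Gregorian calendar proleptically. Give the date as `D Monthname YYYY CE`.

7 December 846 CE

Counting from JDN 2299161 = 15 Oct 1582 gives an offset of -268765 days.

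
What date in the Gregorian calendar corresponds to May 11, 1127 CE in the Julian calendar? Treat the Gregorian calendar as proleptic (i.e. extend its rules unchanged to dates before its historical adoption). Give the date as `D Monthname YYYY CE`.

18 May 1127 CE

For dates in this range the Gregorian date is 7 days ahead of the Julian.
11 May 1127 Julian + 7 days → 18 May 1127 Gregorian.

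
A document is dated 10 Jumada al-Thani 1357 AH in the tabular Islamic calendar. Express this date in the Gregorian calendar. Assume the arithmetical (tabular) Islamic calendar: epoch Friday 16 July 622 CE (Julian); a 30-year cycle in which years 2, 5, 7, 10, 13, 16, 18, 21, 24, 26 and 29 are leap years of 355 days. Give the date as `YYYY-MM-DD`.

1938-08-07

Both dates share Julian Day Number 2429118; in the Gregorian calendar that is 7 August 1938 CE.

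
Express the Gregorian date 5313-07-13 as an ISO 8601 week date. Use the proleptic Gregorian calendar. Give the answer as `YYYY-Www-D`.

5313-W28-4

The weekday is Thursday (ISO weekday 4).
That Thursday belongs to ISO week 28 of ISO year 5313.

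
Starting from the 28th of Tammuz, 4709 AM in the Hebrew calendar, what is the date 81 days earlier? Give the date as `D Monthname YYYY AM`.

6 Iyar 4709 AM

The starting date is JDN 2067858; 2067858 − 81 = 2067777.
JDN 2067777 corresponds to 6 Iyar 4709 AM.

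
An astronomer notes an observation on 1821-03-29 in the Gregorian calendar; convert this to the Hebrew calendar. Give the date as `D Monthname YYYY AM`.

25 Adar II 5581 AM

Both dates share Julian Day Number 2386254; in the Hebrew calendar that is 25 Adar II 5581 AM.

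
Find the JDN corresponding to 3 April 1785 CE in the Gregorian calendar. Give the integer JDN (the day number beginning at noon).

2373111

JDN 2299161 is 15 October 1582 CE (Gregorian); the target day is +73950 days from there, so JDN = 2373111.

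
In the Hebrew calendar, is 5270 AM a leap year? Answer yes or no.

no

Hebrew year 5270 is year 7 of its 19-year Metonic cycle; leap years are at positions 3, 6, 8, 11, 14, 17, 19, so it is a common year (12 months).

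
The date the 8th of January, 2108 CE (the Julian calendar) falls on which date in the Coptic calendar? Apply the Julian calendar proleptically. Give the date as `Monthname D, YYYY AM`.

Julian Day Number of the source date = 2491012.
Converting JDN 2491012 to the Coptic calendar gives 12 Tobi 1824 AM.

Tobi 12, 1824 AM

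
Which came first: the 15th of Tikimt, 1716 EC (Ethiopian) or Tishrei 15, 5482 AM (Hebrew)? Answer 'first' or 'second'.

second

Converting both to JDN: 2350669 vs 2349921; the smaller is the second.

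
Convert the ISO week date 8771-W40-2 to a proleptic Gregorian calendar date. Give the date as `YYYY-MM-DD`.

ISO week 1 of 8771 is the week containing the first Thursday of 8771.
Week 40, day 2 (Tuesday) lands on 8771-10-05.

8771-10-05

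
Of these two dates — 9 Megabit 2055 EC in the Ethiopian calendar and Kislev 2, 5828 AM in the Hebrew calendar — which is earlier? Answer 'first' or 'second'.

first

The two dates have Julian Day Numbers 2474632 and 2476329 respectively.
Since 2474632 < 2476329, the first date comes first.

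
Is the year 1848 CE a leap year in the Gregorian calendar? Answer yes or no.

yes

1848 is divisible by 4 and not by 100, so it is a leap year.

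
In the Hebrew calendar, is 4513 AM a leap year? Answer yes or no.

no

Hebrew year 4513 is year 10 of its 19-year Metonic cycle; leap years are at positions 3, 6, 8, 11, 14, 17, 19, so it is a common year (12 months).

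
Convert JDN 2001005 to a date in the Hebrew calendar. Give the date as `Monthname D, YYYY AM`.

Tammuz 3, 4526 AM

JDN 2001005 is 19 June 766 in the proleptic Gregorian calendar.
In the Hebrew calendar that day is Tammuz 3, 4526 AM.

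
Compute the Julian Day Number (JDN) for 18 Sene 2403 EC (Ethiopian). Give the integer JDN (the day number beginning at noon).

Equivalently 28 June 2411 (Gregorian).
JDN 2451545 is 1 January 2000 CE (Gregorian); the target day is +150293 days from there, so JDN = 2601838.

2601838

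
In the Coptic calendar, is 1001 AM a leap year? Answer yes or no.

1001 mod 4 = 1; in the Coptic calendar a year is leap when year mod 4 = 3, so it is a common year.

no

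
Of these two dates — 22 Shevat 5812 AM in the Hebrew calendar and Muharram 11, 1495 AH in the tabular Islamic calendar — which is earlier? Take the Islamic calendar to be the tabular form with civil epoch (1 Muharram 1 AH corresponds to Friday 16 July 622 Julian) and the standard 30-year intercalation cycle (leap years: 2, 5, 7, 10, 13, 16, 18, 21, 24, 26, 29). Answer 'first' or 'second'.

first

Converting both to JDN: 2470560 vs 2477874; the smaller is the first.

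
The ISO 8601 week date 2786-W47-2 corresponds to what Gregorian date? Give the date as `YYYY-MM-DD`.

2786-11-18

ISO week 1 of 2786 is the week containing the first Thursday of 2786.
Week 47, day 2 (Tuesday) lands on 2786-11-18.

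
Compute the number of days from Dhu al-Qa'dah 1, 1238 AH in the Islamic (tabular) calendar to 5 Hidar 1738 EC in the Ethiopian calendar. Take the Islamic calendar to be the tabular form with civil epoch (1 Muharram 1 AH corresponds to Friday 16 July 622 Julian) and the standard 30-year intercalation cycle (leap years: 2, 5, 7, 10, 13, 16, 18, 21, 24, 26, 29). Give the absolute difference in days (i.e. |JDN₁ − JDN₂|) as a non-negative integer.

First date → JDN 2387087; second date → JDN 2358724.
The interval is |2387087 − 2358724| = 28363 days.

28363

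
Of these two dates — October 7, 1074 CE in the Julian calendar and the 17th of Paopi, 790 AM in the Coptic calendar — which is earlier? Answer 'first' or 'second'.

second

The two dates have Julian Day Numbers 2113616 and 2113258 respectively.
Since 2113258 < 2113616, the second date comes first.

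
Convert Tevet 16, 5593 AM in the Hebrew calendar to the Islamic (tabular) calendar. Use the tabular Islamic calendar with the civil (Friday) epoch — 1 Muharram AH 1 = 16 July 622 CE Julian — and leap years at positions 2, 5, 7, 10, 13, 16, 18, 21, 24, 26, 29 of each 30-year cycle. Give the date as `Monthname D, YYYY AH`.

Julian Day Number of the source date = 2390556.
Converting JDN 2390556 to the tabular Islamic calendar gives 15 Sha'ban 1248 AH.

Sha'ban 15, 1248 AH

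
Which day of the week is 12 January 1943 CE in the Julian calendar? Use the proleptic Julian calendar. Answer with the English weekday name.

In the Gregorian calendar this is 25 January 1943 (JDN 2430750).
Since JDN mod 7 = 0 (0 = Monday), the day is Monday.

Monday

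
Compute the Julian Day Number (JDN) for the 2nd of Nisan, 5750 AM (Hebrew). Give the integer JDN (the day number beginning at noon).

In the Gregorian calendar the same day is 28 March 1990.
JDN 2400001 is 17 November 1858 CE (Gregorian), MJD 0; the target day is +47978 days from there, so JDN = 2447979.

2447979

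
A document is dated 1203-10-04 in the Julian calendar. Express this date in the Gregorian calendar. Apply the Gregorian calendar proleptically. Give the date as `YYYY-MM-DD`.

At this point the Julian calendar is 7 days behind the Gregorian.
4 October 1203 Julian + 7 days → 11 October 1203 Gregorian.

1203-10-11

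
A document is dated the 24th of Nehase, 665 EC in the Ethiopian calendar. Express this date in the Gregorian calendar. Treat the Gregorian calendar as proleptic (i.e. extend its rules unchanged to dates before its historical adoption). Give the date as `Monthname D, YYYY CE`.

August 20, 673 CE

Julian Day Number of the source date = 1967100.
Converting JDN 1967100 to the Gregorian calendar gives 20 August 673 CE.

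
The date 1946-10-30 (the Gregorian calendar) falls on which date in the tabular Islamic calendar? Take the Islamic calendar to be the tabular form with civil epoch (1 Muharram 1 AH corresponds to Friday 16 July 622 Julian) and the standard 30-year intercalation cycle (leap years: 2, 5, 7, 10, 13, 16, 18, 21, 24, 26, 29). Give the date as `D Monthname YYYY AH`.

Both dates share Julian Day Number 2432124; in the tabular Islamic calendar that is 4 Dhu al-Hijjah 1365 AH.

4 Dhu al-Hijjah 1365 AH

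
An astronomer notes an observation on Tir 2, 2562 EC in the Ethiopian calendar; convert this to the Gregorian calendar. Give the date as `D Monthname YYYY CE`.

Julian Day Number of the source date = 2659747.
Converting JDN 2659747 to the Gregorian calendar gives 14 January 2570 CE.

14 January 2570 CE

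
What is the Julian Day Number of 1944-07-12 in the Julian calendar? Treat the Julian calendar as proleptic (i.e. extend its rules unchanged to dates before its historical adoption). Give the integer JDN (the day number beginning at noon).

Equivalently 25 July 1944 (Gregorian).
JDN 2400001 is 17 November 1858 CE (Gregorian), MJD 0; the target day is +31296 days from there, so JDN = 2431297.

2431297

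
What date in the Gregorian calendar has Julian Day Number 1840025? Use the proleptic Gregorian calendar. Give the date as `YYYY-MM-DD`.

0325-09-19

JDN 2451545 is 1 Jan 2000; 1840025 is −611520 days from there.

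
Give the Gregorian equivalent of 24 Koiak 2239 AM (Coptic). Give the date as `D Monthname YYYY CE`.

Julian Day Number of the source date = 2642572.
Converting JDN 2642572 to the Gregorian calendar gives 6 January 2523 CE.

6 January 2523 CE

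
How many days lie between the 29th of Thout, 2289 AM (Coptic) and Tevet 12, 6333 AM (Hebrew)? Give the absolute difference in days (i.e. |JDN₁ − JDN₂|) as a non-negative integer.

66

JDN of the first date = 2660750.
JDN of the second date = 2660816.
|2660816 − 2660750| = 66.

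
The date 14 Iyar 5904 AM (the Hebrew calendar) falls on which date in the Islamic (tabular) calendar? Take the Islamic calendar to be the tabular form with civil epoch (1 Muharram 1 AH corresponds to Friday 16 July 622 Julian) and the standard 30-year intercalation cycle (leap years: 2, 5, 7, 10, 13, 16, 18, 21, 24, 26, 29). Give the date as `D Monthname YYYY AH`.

The source date corresponds to 17 May 2144 in the Gregorian calendar (JDN 2504277).
That day falls on 14 Rajab 1569 AH in the tabular Islamic calendar.

14 Rajab 1569 AH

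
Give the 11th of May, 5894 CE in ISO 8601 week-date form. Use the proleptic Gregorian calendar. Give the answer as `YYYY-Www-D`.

The weekday is Friday (ISO weekday 5).
That Friday belongs to ISO week 19 of ISO year 5894.

5894-W19-5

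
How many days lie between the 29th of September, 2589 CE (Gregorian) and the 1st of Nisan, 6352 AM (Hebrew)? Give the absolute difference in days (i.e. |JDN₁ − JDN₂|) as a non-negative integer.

919

First date → JDN 2666945; second date → JDN 2667864.
The interval is |2666945 − 2667864| = 919 days.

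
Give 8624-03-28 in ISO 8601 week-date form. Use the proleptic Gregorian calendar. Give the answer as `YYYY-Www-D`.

The weekday is Sunday (ISO weekday 7).
That Sunday belongs to ISO week 13 of ISO year 8624.

8624-W13-7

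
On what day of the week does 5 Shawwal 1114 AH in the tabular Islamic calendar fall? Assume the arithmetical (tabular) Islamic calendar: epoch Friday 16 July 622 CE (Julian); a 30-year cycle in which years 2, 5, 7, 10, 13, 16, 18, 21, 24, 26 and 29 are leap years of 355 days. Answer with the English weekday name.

Thursday

This is JDN 2343120 (22 February 1703 Gregorian).
JDN 2343120 mod 7 = 3, and JDN 0 was a Monday, so this is a Thursday.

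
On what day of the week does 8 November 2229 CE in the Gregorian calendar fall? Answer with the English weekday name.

Sunday

2535497 ≡ 6 (mod 7); counting from Monday = 0 gives Sunday.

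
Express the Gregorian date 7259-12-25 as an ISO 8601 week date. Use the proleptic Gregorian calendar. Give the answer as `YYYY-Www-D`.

7259-W52-4

The weekday is Thursday (ISO weekday 4).
That Thursday belongs to ISO week 52 of ISO year 7259.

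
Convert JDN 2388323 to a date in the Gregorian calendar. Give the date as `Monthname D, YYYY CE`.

November 27, 1826 CE

JDN 2451545 is 1 Jan 2000; 2388323 is −63222 days from there.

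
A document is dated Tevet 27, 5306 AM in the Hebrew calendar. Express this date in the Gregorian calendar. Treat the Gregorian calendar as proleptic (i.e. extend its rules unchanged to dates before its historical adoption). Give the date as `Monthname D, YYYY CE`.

January 11, 1546 CE

Both dates share Julian Day Number 2285735; in the Gregorian calendar that is 11 January 1546 CE.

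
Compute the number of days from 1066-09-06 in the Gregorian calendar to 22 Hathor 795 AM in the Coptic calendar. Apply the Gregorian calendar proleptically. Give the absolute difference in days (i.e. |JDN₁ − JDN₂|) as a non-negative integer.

JDN of the first date = 2110657.
JDN of the second date = 2115119.
|2115119 − 2110657| = 4462.

4462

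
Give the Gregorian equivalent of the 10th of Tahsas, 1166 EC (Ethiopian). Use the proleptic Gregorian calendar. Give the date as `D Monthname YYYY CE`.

Both dates share Julian Day Number 2149836; in the Gregorian calendar that is 13 December 1173 CE.

13 December 1173 CE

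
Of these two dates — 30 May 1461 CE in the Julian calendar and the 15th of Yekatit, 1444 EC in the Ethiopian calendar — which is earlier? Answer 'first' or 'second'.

second

First date → JDN 2254838; second date → JDN 2251441.
JDN 2251441 < JDN 2254838, so the second date is earlier.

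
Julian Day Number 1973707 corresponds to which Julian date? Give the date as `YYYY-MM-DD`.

The proleptic Gregorian equivalent of JDN 1973707 is 22 September 691.
In the Julian calendar that day is 0691-09-19.

0691-09-19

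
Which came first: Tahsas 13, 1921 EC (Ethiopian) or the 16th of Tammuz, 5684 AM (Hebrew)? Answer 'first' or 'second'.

First date → JDN 2425603; second date → JDN 2423985.
JDN 2423985 < JDN 2425603, so the second date is earlier.

second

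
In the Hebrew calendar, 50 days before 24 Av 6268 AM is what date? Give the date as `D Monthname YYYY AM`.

JDN of 24 Av 6268 AM = 2637322.
2637322 − 50 = 2637272.
JDN 2637272 in the Hebrew calendar is 3 Tammuz 6268 AM.

3 Tammuz 6268 AM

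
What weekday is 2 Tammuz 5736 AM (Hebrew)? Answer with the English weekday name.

In the Gregorian calendar this is 30 June 1976 (JDN 2442960).
JDN 2442960 mod 7 = 2, and JDN 0 was a Monday, so this is a Wednesday.

Wednesday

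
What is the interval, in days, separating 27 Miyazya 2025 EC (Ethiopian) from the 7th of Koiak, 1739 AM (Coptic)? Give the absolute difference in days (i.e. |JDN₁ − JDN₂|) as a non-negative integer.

First date → JDN 2463723; second date → JDN 2459930.
The interval is |2463723 − 2459930| = 3793 days.

3793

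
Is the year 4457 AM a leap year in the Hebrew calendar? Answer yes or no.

yes

Hebrew year 4457 is year 11 of its 19-year Metonic cycle; leap years are at positions 3, 6, 8, 11, 14, 17, 19, so it is a leap year (13 months).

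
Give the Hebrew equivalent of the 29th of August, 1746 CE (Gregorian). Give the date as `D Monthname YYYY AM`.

Both dates share Julian Day Number 2359014; in the Hebrew calendar that is 13 Elul 5506 AM.

13 Elul 5506 AM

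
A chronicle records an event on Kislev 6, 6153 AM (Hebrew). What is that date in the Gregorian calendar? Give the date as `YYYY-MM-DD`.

Both dates share Julian Day Number 2595046; in the Gregorian calendar that is 22 November 2392 CE.

2392-11-22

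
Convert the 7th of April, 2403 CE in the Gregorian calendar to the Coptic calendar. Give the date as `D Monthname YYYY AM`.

Both dates share Julian Day Number 2598834; in the Coptic calendar that is 26 Paremhat 2119 AM.

26 Paremhat 2119 AM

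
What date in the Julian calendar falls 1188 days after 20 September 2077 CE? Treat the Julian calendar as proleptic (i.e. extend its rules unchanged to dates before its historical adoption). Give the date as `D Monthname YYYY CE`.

21 December 2080 CE

Counting 1188 days forward from JDN 2479945 reaches JDN 2481133, which is 21 December 2080 CE.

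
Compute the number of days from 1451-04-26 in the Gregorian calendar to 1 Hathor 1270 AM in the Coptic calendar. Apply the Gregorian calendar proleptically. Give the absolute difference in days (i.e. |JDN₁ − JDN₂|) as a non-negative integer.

37450

First date → JDN 2251142; second date → JDN 2288592.
The interval is |2251142 − 2288592| = 37450 days.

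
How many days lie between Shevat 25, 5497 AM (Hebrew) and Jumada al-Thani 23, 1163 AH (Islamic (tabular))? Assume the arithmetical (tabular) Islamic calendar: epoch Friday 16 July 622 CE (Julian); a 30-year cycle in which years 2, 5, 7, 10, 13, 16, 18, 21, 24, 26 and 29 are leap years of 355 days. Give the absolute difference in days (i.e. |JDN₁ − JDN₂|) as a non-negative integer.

JDN of the first date = 2355513.
JDN of the second date = 2360384.
|2360384 − 2355513| = 4871.

4871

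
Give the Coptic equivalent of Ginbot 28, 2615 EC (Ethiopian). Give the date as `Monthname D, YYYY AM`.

Both dates share Julian Day Number 2679251; in the Coptic calendar that is 28 Pashons 2339 AM.

Pashons 28, 2339 AM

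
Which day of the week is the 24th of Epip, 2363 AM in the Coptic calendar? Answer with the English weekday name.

In the Gregorian calendar this is 5 August 2647 (JDN 2688073).
JDN 2688073 mod 7 = 3, and JDN 0 was a Monday, so this is a Thursday.

Thursday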